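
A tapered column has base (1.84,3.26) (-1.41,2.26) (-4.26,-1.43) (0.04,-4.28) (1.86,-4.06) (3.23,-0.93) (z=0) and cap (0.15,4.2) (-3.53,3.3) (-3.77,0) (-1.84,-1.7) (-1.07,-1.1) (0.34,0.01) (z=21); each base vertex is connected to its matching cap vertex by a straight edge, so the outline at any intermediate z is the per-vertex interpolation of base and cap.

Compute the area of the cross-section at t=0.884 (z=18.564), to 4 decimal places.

Cross-section at t=0.884: each vertex is (1-t)·p0[i] + t·p1[i].
  v1: (1-0.884)·(1.84,3.26) + 0.884·(0.15,4.2) = (0.3460,4.0910)
  v2: (1-0.884)·(-1.41,2.26) + 0.884·(-3.53,3.3) = (-3.2841,3.1794)
  v3: (1-0.884)·(-4.26,-1.43) + 0.884·(-3.77,0) = (-3.8268,-0.1659)
  v4: (1-0.884)·(0.04,-4.28) + 0.884·(-1.84,-1.7) = (-1.6219,-1.9993)
  v5: (1-0.884)·(1.86,-4.06) + 0.884·(-1.07,-1.1) = (-0.7301,-1.4434)
  v6: (1-0.884)·(3.23,-0.93) + 0.884·(0.34,0.01) = (0.6752,-0.0990)
Shoelace sum Σ(x_i·y_{i+1} − x_{i+1}·y_i):
  i=1: 0.3460·3.1794 − -3.2841·4.0910 = +14.5352 (running +14.5352)
  i=2: -3.2841·-0.1659 − -3.8268·3.1794 = +12.7117 (running +27.2469)
  i=3: -3.8268·-1.9993 − -1.6219·-0.1659 = +7.3819 (running +34.6288)
  i=4: -1.6219·-1.4434 − -0.7301·-1.9993 = +0.8813 (running +35.5101)
  i=5: -0.7301·-0.0990 − 0.6752·-1.4434 = +1.0469 (running +36.5570)
  i=6: 0.6752·4.0910 − 0.3460·-0.0990 = +2.7967 (running +39.3536)
Area = |Σ|/2 = |39.3536|/2 = 19.6768

Area at t=0.884: 19.6768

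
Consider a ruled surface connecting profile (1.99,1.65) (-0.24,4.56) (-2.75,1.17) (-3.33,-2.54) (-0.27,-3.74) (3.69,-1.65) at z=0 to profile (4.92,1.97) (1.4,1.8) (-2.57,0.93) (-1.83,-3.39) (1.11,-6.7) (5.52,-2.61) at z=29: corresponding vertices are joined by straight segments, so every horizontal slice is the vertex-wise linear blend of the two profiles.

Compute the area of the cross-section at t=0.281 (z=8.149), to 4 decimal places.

Area at t=0.281: 38.3824

Cross-section at t=0.281: each vertex is (1-t)·p0[i] + t·p1[i].
  v1: (1-0.281)·(1.99,1.65) + 0.281·(4.92,1.97) = (2.8133,1.7399)
  v2: (1-0.281)·(-0.24,4.56) + 0.281·(1.4,1.8) = (0.2208,3.7844)
  v3: (1-0.281)·(-2.75,1.17) + 0.281·(-2.57,0.93) = (-2.6994,1.1026)
  v4: (1-0.281)·(-3.33,-2.54) + 0.281·(-1.83,-3.39) = (-2.9085,-2.7789)
  v5: (1-0.281)·(-0.27,-3.74) + 0.281·(1.11,-6.7) = (0.1178,-4.5718)
  v6: (1-0.281)·(3.69,-1.65) + 0.281·(5.52,-2.61) = (4.2042,-1.9198)
Shoelace sum Σ(x_i·y_{i+1} − x_{i+1}·y_i):
  i=1: 2.8133·3.7844 − 0.2208·1.7399 = +10.2626 (running +10.2626)
  i=2: 0.2208·1.1026 − -2.6994·3.7844 = +10.4593 (running +20.7219)
  i=3: -2.6994·-2.7789 − -2.9085·1.1026 = +10.7081 (running +31.4300)
  i=4: -2.9085·-4.5718 − 0.1178·-2.7789 = +13.6243 (running +45.0543)
  i=5: 0.1178·-1.9198 − 4.2042·-4.5718 = +18.9946 (running +64.0489)
  i=6: 4.2042·1.7399 − 2.8133·-1.9198 = +12.7159 (running +76.7648)
Area = |Σ|/2 = |76.7648|/2 = 38.3824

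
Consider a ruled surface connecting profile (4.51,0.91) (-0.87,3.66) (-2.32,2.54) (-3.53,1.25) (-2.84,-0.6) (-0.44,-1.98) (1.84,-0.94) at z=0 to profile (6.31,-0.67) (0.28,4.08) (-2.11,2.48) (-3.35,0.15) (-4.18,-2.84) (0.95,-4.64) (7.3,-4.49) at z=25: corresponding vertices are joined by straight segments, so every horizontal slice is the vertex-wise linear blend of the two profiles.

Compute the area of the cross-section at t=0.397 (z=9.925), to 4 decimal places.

Area at t=0.397: 39.0606

Cross-section at t=0.397: each vertex is (1-t)·p0[i] + t·p1[i].
  v1: (1-0.397)·(4.51,0.91) + 0.397·(6.31,-0.67) = (5.2246,0.2827)
  v2: (1-0.397)·(-0.87,3.66) + 0.397·(0.28,4.08) = (-0.4134,3.8267)
  v3: (1-0.397)·(-2.32,2.54) + 0.397·(-2.11,2.48) = (-2.2366,2.5162)
  v4: (1-0.397)·(-3.53,1.25) + 0.397·(-3.35,0.15) = (-3.4585,0.8133)
  v5: (1-0.397)·(-2.84,-0.6) + 0.397·(-4.18,-2.84) = (-3.3720,-1.4893)
  v6: (1-0.397)·(-0.44,-1.98) + 0.397·(0.95,-4.64) = (0.1118,-3.0360)
  v7: (1-0.397)·(1.84,-0.94) + 0.397·(7.3,-4.49) = (4.0076,-2.3494)
Shoelace sum Σ(x_i·y_{i+1} − x_{i+1}·y_i):
  i=1: 5.2246·3.8267 − -0.4134·0.2827 = +20.1101 (running +20.1101)
  i=2: -0.4134·2.5162 − -2.2366·3.8267 = +7.5187 (running +27.6288)
  i=3: -2.2366·0.8133 − -3.4585·2.5162 = +6.8833 (running +34.5120)
  i=4: -3.4585·-1.4893 − -3.3720·0.8133 = +7.8932 (running +42.4052)
  i=5: -3.3720·-3.0360 − 0.1118·-1.4893 = +10.4039 (running +52.8091)
  i=6: 0.1118·-2.3494 − 4.0076·-3.0360 = +11.9045 (running +64.7136)
  i=7: 4.0076·0.2827 − 5.2246·-2.3494 = +13.4075 (running +78.1212)
Area = |Σ|/2 = |78.1212|/2 = 39.0606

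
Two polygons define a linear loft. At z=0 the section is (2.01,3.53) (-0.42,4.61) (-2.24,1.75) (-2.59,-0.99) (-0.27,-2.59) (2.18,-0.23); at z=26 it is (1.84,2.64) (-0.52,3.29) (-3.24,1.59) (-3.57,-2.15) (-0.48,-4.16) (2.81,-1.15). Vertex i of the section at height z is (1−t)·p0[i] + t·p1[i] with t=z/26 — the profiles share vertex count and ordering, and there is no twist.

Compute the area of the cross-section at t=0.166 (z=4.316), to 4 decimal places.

Cross-section at t=0.166: each vertex is (1-t)·p0[i] + t·p1[i].
  v1: (1-0.166)·(2.01,3.53) + 0.166·(1.84,2.64) = (1.9818,3.3823)
  v2: (1-0.166)·(-0.42,4.61) + 0.166·(-0.52,3.29) = (-0.4366,4.3909)
  v3: (1-0.166)·(-2.24,1.75) + 0.166·(-3.24,1.59) = (-2.4060,1.7234)
  v4: (1-0.166)·(-2.59,-0.99) + 0.166·(-3.57,-2.15) = (-2.7527,-1.1826)
  v5: (1-0.166)·(-0.27,-2.59) + 0.166·(-0.48,-4.16) = (-0.3049,-2.8506)
  v6: (1-0.166)·(2.18,-0.23) + 0.166·(2.81,-1.15) = (2.2846,-0.3827)
Shoelace sum Σ(x_i·y_{i+1} − x_{i+1}·y_i):
  i=1: 1.9818·4.3909 − -0.4366·3.3823 = +10.1785 (running +10.1785)
  i=2: -0.4366·1.7234 − -2.4060·4.3909 = +9.8120 (running +19.9905)
  i=3: -2.4060·-1.1826 − -2.7527·1.7234 = +7.5893 (running +27.5798)
  i=4: -2.7527·-2.8506 − -0.3049·-1.1826 = +7.4863 (running +35.0661)
  i=5: -0.3049·-0.3827 − 2.2846·-2.8506 = +6.6291 (running +41.6952)
  i=6: 2.2846·3.3823 − 1.9818·-0.3827 = +8.4855 (running +50.1808)
Area = |Σ|/2 = |50.1808|/2 = 25.0904

Area at t=0.166: 25.0904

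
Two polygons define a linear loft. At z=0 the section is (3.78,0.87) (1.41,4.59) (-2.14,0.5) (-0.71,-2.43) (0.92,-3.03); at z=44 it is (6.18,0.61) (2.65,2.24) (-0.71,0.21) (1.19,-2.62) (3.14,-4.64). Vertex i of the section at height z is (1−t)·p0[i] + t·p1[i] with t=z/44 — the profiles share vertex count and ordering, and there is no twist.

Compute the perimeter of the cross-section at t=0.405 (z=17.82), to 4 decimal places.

Cross-section at t=0.405: each vertex is (1-t)·p0[i] + t·p1[i].
  v1: (1-0.405)·(3.78,0.87) + 0.405·(6.18,0.61) = (4.7520,0.7647)
  v2: (1-0.405)·(1.41,4.59) + 0.405·(2.65,2.24) = (1.9122,3.6382)
  v3: (1-0.405)·(-2.14,0.5) + 0.405·(-0.71,0.21) = (-1.5609,0.3826)
  v4: (1-0.405)·(-0.71,-2.43) + 0.405·(1.19,-2.62) = (0.0595,-2.5070)
  v5: (1-0.405)·(0.92,-3.03) + 0.405·(3.14,-4.64) = (1.8191,-3.6820)
Perimeter = Σ |v_{i+1} − v_i|:
  edge 1→2: √(-2.8398² + 2.8735²) = 4.0400 (running 4.0400)
  edge 2→3: √(-3.4730² + -3.2557²) = 4.7604 (running 8.8004)
  edge 3→4: √(1.6204² + -2.8895²) = 3.3128 (running 12.1133)
  edge 4→5: √(1.7596² + -1.1751²) = 2.1159 (running 14.2292)
  edge 5→1: √(2.9329² + 4.4467²) = 5.3269 (running 19.5560)
Perimeter = 19.5560

Perimeter at t=0.405: 19.5560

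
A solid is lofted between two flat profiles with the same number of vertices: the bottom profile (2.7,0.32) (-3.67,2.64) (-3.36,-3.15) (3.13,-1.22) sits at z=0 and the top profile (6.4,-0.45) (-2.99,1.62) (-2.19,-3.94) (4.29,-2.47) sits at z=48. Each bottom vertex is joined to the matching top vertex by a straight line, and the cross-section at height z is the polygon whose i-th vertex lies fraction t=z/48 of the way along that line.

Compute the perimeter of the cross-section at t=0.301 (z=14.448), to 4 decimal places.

Perimeter at t=0.301: 21.8035

Cross-section at t=0.301: each vertex is (1-t)·p0[i] + t·p1[i].
  v1: (1-0.301)·(2.7,0.32) + 0.301·(6.4,-0.45) = (3.8137,0.0882)
  v2: (1-0.301)·(-3.67,2.64) + 0.301·(-2.99,1.62) = (-3.4653,2.3330)
  v3: (1-0.301)·(-3.36,-3.15) + 0.301·(-2.19,-3.94) = (-3.0078,-3.3878)
  v4: (1-0.301)·(3.13,-1.22) + 0.301·(4.29,-2.47) = (3.4792,-1.5963)
Perimeter = Σ |v_{i+1} − v_i|:
  edge 1→2: √(-7.2790² + 2.2448²) = 7.6173 (running 7.6173)
  edge 2→3: √(0.4575² + -5.7208²) = 5.7390 (running 13.3563)
  edge 3→4: √(6.4870² + 1.7915²) = 6.7298 (running 20.0862)
  edge 4→1: √(0.3345² + 1.6845²) = 1.7174 (running 21.8035)
Perimeter = 21.8035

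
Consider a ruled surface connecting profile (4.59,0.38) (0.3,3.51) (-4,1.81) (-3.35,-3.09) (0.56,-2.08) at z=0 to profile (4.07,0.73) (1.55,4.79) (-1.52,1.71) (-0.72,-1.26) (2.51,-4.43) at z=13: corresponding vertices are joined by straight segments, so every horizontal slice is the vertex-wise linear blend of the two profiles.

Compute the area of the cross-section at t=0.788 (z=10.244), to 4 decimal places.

Cross-section at t=0.788: each vertex is (1-t)·p0[i] + t·p1[i].
  v1: (1-0.788)·(4.59,0.38) + 0.788·(4.07,0.73) = (4.1802,0.6558)
  v2: (1-0.788)·(0.3,3.51) + 0.788·(1.55,4.79) = (1.2850,4.5186)
  v3: (1-0.788)·(-4,1.81) + 0.788·(-1.52,1.71) = (-2.0458,1.7312)
  v4: (1-0.788)·(-3.35,-3.09) + 0.788·(-0.72,-1.26) = (-1.2776,-1.6480)
  v5: (1-0.788)·(0.56,-2.08) + 0.788·(2.51,-4.43) = (2.0966,-3.9318)
Shoelace sum Σ(x_i·y_{i+1} − x_{i+1}·y_i):
  i=1: 4.1802·4.5186 − 1.2850·0.6558 = +18.0463 (running +18.0463)
  i=2: 1.2850·1.7312 − -2.0458·4.5186 = +11.4686 (running +29.5149)
  i=3: -2.0458·-1.6480 − -1.2776·1.7312 = +5.5830 (running +35.0980)
  i=4: -1.2776·-3.9318 − 2.0966·-1.6480 = +8.4782 (running +43.5762)
  i=5: 2.0966·0.6558 − 4.1802·-3.9318 = +17.8108 (running +61.3870)
Area = |Σ|/2 = |61.3870|/2 = 30.6935

Area at t=0.788: 30.6935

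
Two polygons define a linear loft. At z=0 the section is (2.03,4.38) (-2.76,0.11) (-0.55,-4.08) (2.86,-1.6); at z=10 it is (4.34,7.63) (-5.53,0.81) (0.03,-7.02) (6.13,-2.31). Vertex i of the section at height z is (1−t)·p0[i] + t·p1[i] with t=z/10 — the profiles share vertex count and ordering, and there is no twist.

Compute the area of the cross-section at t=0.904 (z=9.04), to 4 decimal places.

Area at t=0.904: 84.0541

Cross-section at t=0.904: each vertex is (1-t)·p0[i] + t·p1[i].
  v1: (1-0.904)·(2.03,4.38) + 0.904·(4.34,7.63) = (4.1182,7.3180)
  v2: (1-0.904)·(-2.76,0.11) + 0.904·(-5.53,0.81) = (-5.2641,0.7428)
  v3: (1-0.904)·(-0.55,-4.08) + 0.904·(0.03,-7.02) = (-0.0257,-6.7378)
  v4: (1-0.904)·(2.86,-1.6) + 0.904·(6.13,-2.31) = (5.8161,-2.2418)
Shoelace sum Σ(x_i·y_{i+1} − x_{i+1}·y_i):
  i=1: 4.1182·0.7428 − -5.2641·7.3180 = +41.5816 (running +41.5816)
  i=2: -5.2641·-6.7378 − -0.0257·0.7428 = +35.4872 (running +77.0687)
  i=3: -0.0257·-2.2418 − 5.8161·-6.7378 = +39.2449 (running +116.3137)
  i=4: 5.8161·7.3180 − 4.1182·-2.2418 = +51.7945 (running +168.1082)
Area = |Σ|/2 = |168.1082|/2 = 84.0541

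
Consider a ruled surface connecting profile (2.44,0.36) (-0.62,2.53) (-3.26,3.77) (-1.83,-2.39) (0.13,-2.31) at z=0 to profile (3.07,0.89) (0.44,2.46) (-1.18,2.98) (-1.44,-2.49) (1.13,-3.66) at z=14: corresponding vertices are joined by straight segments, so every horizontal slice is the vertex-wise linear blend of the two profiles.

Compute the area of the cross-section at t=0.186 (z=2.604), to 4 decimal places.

Cross-section at t=0.186: each vertex is (1-t)·p0[i] + t·p1[i].
  v1: (1-0.186)·(2.44,0.36) + 0.186·(3.07,0.89) = (2.5572,0.4586)
  v2: (1-0.186)·(-0.62,2.53) + 0.186·(0.44,2.46) = (-0.4228,2.5170)
  v3: (1-0.186)·(-3.26,3.77) + 0.186·(-1.18,2.98) = (-2.8731,3.6231)
  v4: (1-0.186)·(-1.83,-2.39) + 0.186·(-1.44,-2.49) = (-1.7575,-2.4086)
  v5: (1-0.186)·(0.13,-2.31) + 0.186·(1.13,-3.66) = (0.3160,-2.5611)
Shoelace sum Σ(x_i·y_{i+1} − x_{i+1}·y_i):
  i=1: 2.5572·2.5170 − -0.4228·0.4586 = +6.6303 (running +6.6303)
  i=2: -0.4228·3.6231 − -2.8731·2.5170 = +5.6996 (running +12.3299)
  i=3: -2.8731·-2.4086 − -1.7575·3.6231 = +13.2876 (running +25.6175)
  i=4: -1.7575·-2.5611 − 0.3160·-2.4086 = +5.2621 (running +30.8796)
  i=5: 0.3160·0.4586 − 2.5572·-2.5611 = +6.6941 (running +37.5737)
Area = |Σ|/2 = |37.5737|/2 = 18.7869

Area at t=0.186: 18.7869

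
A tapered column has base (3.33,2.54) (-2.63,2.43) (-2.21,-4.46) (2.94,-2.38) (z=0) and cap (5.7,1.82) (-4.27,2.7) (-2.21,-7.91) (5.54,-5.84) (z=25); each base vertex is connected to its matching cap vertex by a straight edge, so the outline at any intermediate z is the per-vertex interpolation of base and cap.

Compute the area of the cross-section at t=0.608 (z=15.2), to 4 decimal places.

Cross-section at t=0.608: each vertex is (1-t)·p0[i] + t·p1[i].
  v1: (1-0.608)·(3.33,2.54) + 0.608·(5.7,1.82) = (4.7710,2.1022)
  v2: (1-0.608)·(-2.63,2.43) + 0.608·(-4.27,2.7) = (-3.6271,2.5942)
  v3: (1-0.608)·(-2.21,-4.46) + 0.608·(-2.21,-7.91) = (-2.2100,-6.5576)
  v4: (1-0.608)·(2.94,-2.38) + 0.608·(5.54,-5.84) = (4.5208,-4.4837)
Shoelace sum Σ(x_i·y_{i+1} − x_{i+1}·y_i):
  i=1: 4.7710·2.5942 − -3.6271·2.1022 = +20.0017 (running +20.0017)
  i=2: -3.6271·-6.5576 − -2.2100·2.5942 = +29.5183 (running +49.5200)
  i=3: -2.2100·-4.4837 − 4.5208·-6.5576 = +39.5545 (running +89.0745)
  i=4: 4.5208·2.1022 − 4.7710·-4.4837 = +30.8953 (running +119.9698)
Area = |Σ|/2 = |119.9698|/2 = 59.9849

Area at t=0.608: 59.9849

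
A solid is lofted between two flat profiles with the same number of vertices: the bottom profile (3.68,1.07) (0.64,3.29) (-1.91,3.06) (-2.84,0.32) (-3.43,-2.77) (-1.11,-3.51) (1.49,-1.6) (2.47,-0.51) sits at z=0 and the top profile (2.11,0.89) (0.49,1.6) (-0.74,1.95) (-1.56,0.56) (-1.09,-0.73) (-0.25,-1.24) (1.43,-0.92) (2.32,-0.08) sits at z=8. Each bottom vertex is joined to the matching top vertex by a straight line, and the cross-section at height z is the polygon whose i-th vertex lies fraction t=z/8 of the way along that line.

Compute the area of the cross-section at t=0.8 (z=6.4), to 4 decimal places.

Cross-section at t=0.8: each vertex is (1-t)·p0[i] + t·p1[i].
  v1: (1-0.8)·(3.68,1.07) + 0.8·(2.11,0.89) = (2.4240,0.9260)
  v2: (1-0.8)·(0.64,3.29) + 0.8·(0.49,1.6) = (0.5200,1.9380)
  v3: (1-0.8)·(-1.91,3.06) + 0.8·(-0.74,1.95) = (-0.9740,2.1720)
  v4: (1-0.8)·(-2.84,0.32) + 0.8·(-1.56,0.56) = (-1.8160,0.5120)
  v5: (1-0.8)·(-3.43,-2.77) + 0.8·(-1.09,-0.73) = (-1.5580,-1.1380)
  v6: (1-0.8)·(-1.11,-3.51) + 0.8·(-0.25,-1.24) = (-0.4220,-1.6940)
  v7: (1-0.8)·(1.49,-1.6) + 0.8·(1.43,-0.92) = (1.4420,-1.0560)
  v8: (1-0.8)·(2.47,-0.51) + 0.8·(2.32,-0.08) = (2.3500,-0.1660)
Shoelace sum Σ(x_i·y_{i+1} − x_{i+1}·y_i):
  i=1: 2.4240·1.9380 − 0.5200·0.9260 = +4.2162 (running +4.2162)
  i=2: 0.5200·2.1720 − -0.9740·1.9380 = +3.0171 (running +7.2332)
  i=3: -0.9740·0.5120 − -1.8160·2.1720 = +3.4457 (running +10.6789)
  i=4: -1.8160·-1.1380 − -1.5580·0.5120 = +2.8643 (running +13.5432)
  i=5: -1.5580·-1.6940 − -0.4220·-1.1380 = +2.1590 (running +15.7022)
  i=6: -0.4220·-1.0560 − 1.4420·-1.6940 = +2.8884 (running +18.5906)
  i=7: 1.4420·-0.1660 − 2.3500·-1.0560 = +2.2422 (running +20.8328)
  i=8: 2.3500·0.9260 − 2.4240·-0.1660 = +2.5785 (running +23.4113)
Area = |Σ|/2 = |23.4113|/2 = 11.7057

Area at t=0.8: 11.7057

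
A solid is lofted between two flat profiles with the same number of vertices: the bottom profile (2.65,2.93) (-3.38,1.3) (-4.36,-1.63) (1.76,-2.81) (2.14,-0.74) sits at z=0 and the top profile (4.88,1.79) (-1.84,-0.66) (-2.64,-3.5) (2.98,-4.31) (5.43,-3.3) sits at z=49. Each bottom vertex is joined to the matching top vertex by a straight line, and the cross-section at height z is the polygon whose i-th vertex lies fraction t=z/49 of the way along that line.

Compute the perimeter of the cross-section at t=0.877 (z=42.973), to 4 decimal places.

Perimeter at t=0.877: 23.1586

Cross-section at t=0.877: each vertex is (1-t)·p0[i] + t·p1[i].
  v1: (1-0.877)·(2.65,2.93) + 0.877·(4.88,1.79) = (4.6057,1.9302)
  v2: (1-0.877)·(-3.38,1.3) + 0.877·(-1.84,-0.66) = (-2.0294,-0.4189)
  v3: (1-0.877)·(-4.36,-1.63) + 0.877·(-2.64,-3.5) = (-2.8516,-3.2700)
  v4: (1-0.877)·(1.76,-2.81) + 0.877·(2.98,-4.31) = (2.8299,-4.1255)
  v5: (1-0.877)·(2.14,-0.74) + 0.877·(5.43,-3.3) = (5.0253,-2.9851)
Perimeter = Σ |v_{i+1} − v_i|:
  edge 1→2: √(-6.6351² + -2.3491²) = 7.0387 (running 7.0387)
  edge 2→3: √(-0.8221² + -2.8511²) = 2.9672 (running 10.0059)
  edge 3→4: √(5.6815² + -0.8555²) = 5.7455 (running 15.7515)
  edge 4→5: √(2.1954² + 1.1404²) = 2.4739 (running 18.2254)
  edge 5→1: √(-0.4196² + 4.9153²) = 4.9332 (running 23.1586)
Perimeter = 23.1586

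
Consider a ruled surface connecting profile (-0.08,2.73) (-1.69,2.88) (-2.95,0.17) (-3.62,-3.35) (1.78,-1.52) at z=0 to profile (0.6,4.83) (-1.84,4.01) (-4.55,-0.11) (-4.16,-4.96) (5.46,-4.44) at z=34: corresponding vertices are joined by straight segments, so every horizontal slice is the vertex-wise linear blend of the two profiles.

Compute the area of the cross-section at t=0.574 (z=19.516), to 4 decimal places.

Area at t=0.574: 41.8976

Cross-section at t=0.574: each vertex is (1-t)·p0[i] + t·p1[i].
  v1: (1-0.574)·(-0.08,2.73) + 0.574·(0.6,4.83) = (0.3103,3.9354)
  v2: (1-0.574)·(-1.69,2.88) + 0.574·(-1.84,4.01) = (-1.7761,3.5286)
  v3: (1-0.574)·(-2.95,0.17) + 0.574·(-4.55,-0.11) = (-3.8684,0.0093)
  v4: (1-0.574)·(-3.62,-3.35) + 0.574·(-4.16,-4.96) = (-3.9300,-4.2741)
  v5: (1-0.574)·(1.78,-1.52) + 0.574·(5.46,-4.44) = (3.8923,-3.1961)
Shoelace sum Σ(x_i·y_{i+1} − x_{i+1}·y_i):
  i=1: 0.3103·3.5286 − -1.7761·3.9354 = +8.0847 (running +8.0847)
  i=2: -1.7761·0.0093 − -3.8684·3.5286 = +13.6336 (running +21.7183)
  i=3: -3.8684·-4.2741 − -3.9300·0.0093 = +16.5706 (running +38.2888)
  i=4: -3.9300·-3.1961 − 3.8923·-4.2741 = +29.1968 (running +67.4856)
  i=5: 3.8923·3.9354 − 0.3103·-3.1961 = +16.3096 (running +83.7953)
Area = |Σ|/2 = |83.7953|/2 = 41.8976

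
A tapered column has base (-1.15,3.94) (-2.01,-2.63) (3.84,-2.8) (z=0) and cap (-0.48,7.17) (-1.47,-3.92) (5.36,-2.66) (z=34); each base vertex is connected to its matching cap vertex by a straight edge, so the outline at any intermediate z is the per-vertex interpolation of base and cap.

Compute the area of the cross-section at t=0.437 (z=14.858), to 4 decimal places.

Cross-section at t=0.437: each vertex is (1-t)·p0[i] + t·p1[i].
  v1: (1-0.437)·(-1.15,3.94) + 0.437·(-0.48,7.17) = (-0.8572,5.3515)
  v2: (1-0.437)·(-2.01,-2.63) + 0.437·(-1.47,-3.92) = (-1.7740,-3.1937)
  v3: (1-0.437)·(3.84,-2.8) + 0.437·(5.36,-2.66) = (4.5042,-2.7388)
Shoelace sum Σ(x_i·y_{i+1} − x_{i+1}·y_i):
  i=1: -0.8572·-3.1937 − -1.7740·5.3515 = +12.2314 (running +12.2314)
  i=2: -1.7740·-2.7388 − 4.5042·-3.1937 = +19.2440 (running +31.4754)
  i=3: 4.5042·5.3515 − -0.8572·-2.7388 = +21.7567 (running +53.2322)
Area = |Σ|/2 = |53.2322|/2 = 26.6161

Area at t=0.437: 26.6161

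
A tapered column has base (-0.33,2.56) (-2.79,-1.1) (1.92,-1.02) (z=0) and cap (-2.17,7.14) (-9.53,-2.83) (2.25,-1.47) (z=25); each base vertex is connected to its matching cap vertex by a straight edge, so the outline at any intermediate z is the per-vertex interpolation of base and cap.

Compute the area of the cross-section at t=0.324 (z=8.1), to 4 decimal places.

Cross-section at t=0.324: each vertex is (1-t)·p0[i] + t·p1[i].
  v1: (1-0.324)·(-0.33,2.56) + 0.324·(-2.17,7.14) = (-0.9262,4.0439)
  v2: (1-0.324)·(-2.79,-1.1) + 0.324·(-9.53,-2.83) = (-4.9738,-1.6605)
  v3: (1-0.324)·(1.92,-1.02) + 0.324·(2.25,-1.47) = (2.0269,-1.1658)
Shoelace sum Σ(x_i·y_{i+1} − x_{i+1}·y_i):
  i=1: -0.9262·-1.6605 − -4.9738·4.0439 = +21.6514 (running +21.6514)
  i=2: -4.9738·-1.1658 − 2.0269·-1.6605 = +9.1642 (running +30.8155)
  i=3: 2.0269·4.0439 − -0.9262·-1.1658 = +7.1170 (running +37.9325)
Area = |Σ|/2 = |37.9325|/2 = 18.9663

Area at t=0.324: 18.9663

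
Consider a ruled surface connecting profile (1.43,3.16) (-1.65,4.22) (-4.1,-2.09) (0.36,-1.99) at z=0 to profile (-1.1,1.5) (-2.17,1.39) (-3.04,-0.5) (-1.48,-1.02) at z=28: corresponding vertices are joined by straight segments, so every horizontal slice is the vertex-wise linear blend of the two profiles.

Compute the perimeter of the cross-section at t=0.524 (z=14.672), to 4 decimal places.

Perimeter at t=0.524: 13.1730

Cross-section at t=0.524: each vertex is (1-t)·p0[i] + t·p1[i].
  v1: (1-0.524)·(1.43,3.16) + 0.524·(-1.1,1.5) = (0.1043,2.2902)
  v2: (1-0.524)·(-1.65,4.22) + 0.524·(-2.17,1.39) = (-1.9225,2.7371)
  v3: (1-0.524)·(-4.1,-2.09) + 0.524·(-3.04,-0.5) = (-3.5446,-1.2568)
  v4: (1-0.524)·(0.36,-1.99) + 0.524·(-1.48,-1.02) = (-0.6042,-1.4817)
Perimeter = Σ |v_{i+1} − v_i|:
  edge 1→2: √(-2.0268² + 0.4469²) = 2.0755 (running 2.0755)
  edge 2→3: √(-1.6221² + -3.9939²) = 4.3107 (running 6.3862)
  edge 3→4: √(2.9404² + -0.2249²) = 2.9490 (running 9.3352)
  edge 4→1: √(0.7084² + 3.7719²) = 3.8378 (running 13.1730)
Perimeter = 13.1730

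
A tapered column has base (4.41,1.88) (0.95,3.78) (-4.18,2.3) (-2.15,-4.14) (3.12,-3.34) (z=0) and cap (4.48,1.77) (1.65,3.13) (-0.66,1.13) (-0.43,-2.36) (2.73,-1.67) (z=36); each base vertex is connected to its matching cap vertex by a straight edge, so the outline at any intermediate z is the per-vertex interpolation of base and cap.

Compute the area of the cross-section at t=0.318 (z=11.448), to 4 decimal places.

Cross-section at t=0.318: each vertex is (1-t)·p0[i] + t·p1[i].
  v1: (1-0.318)·(4.41,1.88) + 0.318·(4.48,1.77) = (4.4323,1.8450)
  v2: (1-0.318)·(0.95,3.78) + 0.318·(1.65,3.13) = (1.1726,3.5733)
  v3: (1-0.318)·(-4.18,2.3) + 0.318·(-0.66,1.13) = (-3.0606,1.9279)
  v4: (1-0.318)·(-2.15,-4.14) + 0.318·(-0.43,-2.36) = (-1.6030,-3.5740)
  v5: (1-0.318)·(3.12,-3.34) + 0.318·(2.73,-1.67) = (2.9960,-2.8089)
Shoelace sum Σ(x_i·y_{i+1} − x_{i+1}·y_i):
  i=1: 4.4323·3.5733 − 1.1726·1.8450 = +13.6743 (running +13.6743)
  i=2: 1.1726·1.9279 − -3.0606·3.5733 = +13.1973 (running +26.8716)
  i=3: -3.0606·-3.5740 − -1.6030·1.9279 = +14.0292 (running +40.9008)
  i=4: -1.6030·-2.8089 − 2.9960·-3.5740 = +15.2104 (running +56.1111)
  i=5: 2.9960·1.8450 − 4.4323·-2.8089 = +17.9776 (running +74.0887)
Area = |Σ|/2 = |74.0887|/2 = 37.0444

Area at t=0.318: 37.0444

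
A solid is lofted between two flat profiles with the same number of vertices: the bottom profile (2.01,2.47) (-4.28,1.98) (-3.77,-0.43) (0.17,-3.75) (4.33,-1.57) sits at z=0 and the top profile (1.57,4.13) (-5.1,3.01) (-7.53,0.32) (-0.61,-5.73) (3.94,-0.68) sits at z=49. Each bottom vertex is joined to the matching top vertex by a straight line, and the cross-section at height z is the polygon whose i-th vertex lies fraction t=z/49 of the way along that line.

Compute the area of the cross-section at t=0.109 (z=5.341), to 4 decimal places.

Area at t=0.109: 36.8477

Cross-section at t=0.109: each vertex is (1-t)·p0[i] + t·p1[i].
  v1: (1-0.109)·(2.01,2.47) + 0.109·(1.57,4.13) = (1.9620,2.6509)
  v2: (1-0.109)·(-4.28,1.98) + 0.109·(-5.1,3.01) = (-4.3694,2.0923)
  v3: (1-0.109)·(-3.77,-0.43) + 0.109·(-7.53,0.32) = (-4.1798,-0.3483)
  v4: (1-0.109)·(0.17,-3.75) + 0.109·(-0.61,-5.73) = (0.0850,-3.9658)
  v5: (1-0.109)·(4.33,-1.57) + 0.109·(3.94,-0.68) = (4.2875,-1.4730)
Shoelace sum Σ(x_i·y_{i+1} − x_{i+1}·y_i):
  i=1: 1.9620·2.0923 − -4.3694·2.6509 = +15.6881 (running +15.6881)
  i=2: -4.3694·-0.3483 − -4.1798·2.0923 = +10.2670 (running +25.9551)
  i=3: -4.1798·-3.9658 − 0.0850·-0.3483 = +16.6061 (running +42.5612)
  i=4: 0.0850·-1.4730 − 4.2875·-3.9658 = +16.8782 (running +59.4394)
  i=5: 4.2875·2.6509 − 1.9620·-1.4730 = +14.2559 (running +73.6953)
Area = |Σ|/2 = |73.6953|/2 = 36.8477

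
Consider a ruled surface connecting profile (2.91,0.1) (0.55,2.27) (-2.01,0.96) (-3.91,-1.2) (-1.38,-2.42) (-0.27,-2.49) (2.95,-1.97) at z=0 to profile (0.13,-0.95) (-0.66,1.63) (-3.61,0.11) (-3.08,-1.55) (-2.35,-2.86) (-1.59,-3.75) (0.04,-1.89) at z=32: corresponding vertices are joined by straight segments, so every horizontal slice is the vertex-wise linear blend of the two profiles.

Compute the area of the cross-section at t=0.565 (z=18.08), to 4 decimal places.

Cross-section at t=0.565: each vertex is (1-t)·p0[i] + t·p1[i].
  v1: (1-0.565)·(2.91,0.1) + 0.565·(0.13,-0.95) = (1.3393,-0.4932)
  v2: (1-0.565)·(0.55,2.27) + 0.565·(-0.66,1.63) = (-0.1336,1.9084)
  v3: (1-0.565)·(-2.01,0.96) + 0.565·(-3.61,0.11) = (-2.9140,0.4798)
  v4: (1-0.565)·(-3.91,-1.2) + 0.565·(-3.08,-1.55) = (-3.4411,-1.3977)
  v5: (1-0.565)·(-1.38,-2.42) + 0.565·(-2.35,-2.86) = (-1.9281,-2.6686)
  v6: (1-0.565)·(-0.27,-2.49) + 0.565·(-1.59,-3.75) = (-1.0158,-3.2019)
  v7: (1-0.565)·(2.95,-1.97) + 0.565·(0.04,-1.89) = (1.3059,-1.9248)
Shoelace sum Σ(x_i·y_{i+1} − x_{i+1}·y_i):
  i=1: 1.3393·1.9084 − -0.1336·-0.4932 = +2.4900 (running +2.4900)
  i=2: -0.1336·0.4798 − -2.9140·1.9084 = +5.4970 (running +7.9870)
  i=3: -2.9140·-1.3977 − -3.4411·0.4798 = +5.7239 (running +13.7108)
  i=4: -3.4411·-2.6686 − -1.9281·-1.3977 = +6.4879 (running +20.1987)
  i=5: -1.9281·-3.2019 − -1.0158·-2.6686 = +3.4627 (running +23.6614)
  i=6: -1.0158·-1.9248 − 1.3059·-3.2019 = +6.1364 (running +29.7978)
  i=7: 1.3059·-0.4932 − 1.3393·-1.9248 = +1.9338 (running +31.7315)
Area = |Σ|/2 = |31.7315|/2 = 15.8658

Area at t=0.565: 15.8658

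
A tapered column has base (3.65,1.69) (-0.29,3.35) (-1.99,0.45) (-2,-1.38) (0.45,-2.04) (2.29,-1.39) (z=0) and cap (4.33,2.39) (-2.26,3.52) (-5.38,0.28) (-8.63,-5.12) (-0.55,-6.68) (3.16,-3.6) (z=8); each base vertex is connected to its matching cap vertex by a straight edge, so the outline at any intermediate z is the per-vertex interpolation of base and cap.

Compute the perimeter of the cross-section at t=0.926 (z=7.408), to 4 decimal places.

Cross-section at t=0.926: each vertex is (1-t)·p0[i] + t·p1[i].
  v1: (1-0.926)·(3.65,1.69) + 0.926·(4.33,2.39) = (4.2797,2.3382)
  v2: (1-0.926)·(-0.29,3.35) + 0.926·(-2.26,3.52) = (-2.1142,3.5074)
  v3: (1-0.926)·(-1.99,0.45) + 0.926·(-5.38,0.28) = (-5.1291,0.2926)
  v4: (1-0.926)·(-2,-1.38) + 0.926·(-8.63,-5.12) = (-8.1394,-4.8432)
  v5: (1-0.926)·(0.45,-2.04) + 0.926·(-0.55,-6.68) = (-0.4760,-6.3366)
  v6: (1-0.926)·(2.29,-1.39) + 0.926·(3.16,-3.6) = (3.0956,-3.4365)
Perimeter = Σ |v_{i+1} − v_i|:
  edge 1→2: √(-6.3939² + 1.1692²) = 6.4999 (running 6.4999)
  edge 2→3: √(-3.0149² + -3.2148²) = 4.4074 (running 10.9073)
  edge 3→4: √(-3.0102² + -5.1358²) = 5.9530 (running 16.8603)
  edge 4→5: √(7.6634² + -1.4934²) = 7.8075 (running 24.6678)
  edge 5→6: √(3.5716² + 2.9002²) = 4.6008 (running 29.2687)
  edge 6→1: √(1.1841² + 5.7747²) = 5.8948 (running 35.1635)
Perimeter = 35.1635

Perimeter at t=0.926: 35.1635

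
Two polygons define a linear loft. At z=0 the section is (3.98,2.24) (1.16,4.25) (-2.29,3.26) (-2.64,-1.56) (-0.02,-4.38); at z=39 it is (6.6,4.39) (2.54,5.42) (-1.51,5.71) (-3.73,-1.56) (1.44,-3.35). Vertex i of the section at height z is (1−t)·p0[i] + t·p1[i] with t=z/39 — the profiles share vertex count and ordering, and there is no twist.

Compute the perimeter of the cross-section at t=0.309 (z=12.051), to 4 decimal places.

Cross-section at t=0.309: each vertex is (1-t)·p0[i] + t·p1[i].
  v1: (1-0.309)·(3.98,2.24) + 0.309·(6.6,4.39) = (4.7896,2.9043)
  v2: (1-0.309)·(1.16,4.25) + 0.309·(2.54,5.42) = (1.5864,4.6115)
  v3: (1-0.309)·(-2.29,3.26) + 0.309·(-1.51,5.71) = (-2.0490,4.0171)
  v4: (1-0.309)·(-2.64,-1.56) + 0.309·(-3.73,-1.56) = (-2.9768,-1.5600)
  v5: (1-0.309)·(-0.02,-4.38) + 0.309·(1.44,-3.35) = (0.4311,-4.0617)
Perimeter = Σ |v_{i+1} − v_i|:
  edge 1→2: √(-3.2032² + 1.7072²) = 3.6297 (running 3.6297)
  edge 2→3: √(-3.6354² + -0.5945²) = 3.6837 (running 7.3134)
  edge 3→4: √(-0.9278² + -5.5770²) = 5.6537 (running 12.9671)
  edge 4→5: √(3.4080² + -2.5017²) = 4.2276 (running 17.1947)
  edge 5→1: √(4.3584² + 6.9661²) = 8.2172 (running 25.4119)
Perimeter = 25.4119

Perimeter at t=0.309: 25.4119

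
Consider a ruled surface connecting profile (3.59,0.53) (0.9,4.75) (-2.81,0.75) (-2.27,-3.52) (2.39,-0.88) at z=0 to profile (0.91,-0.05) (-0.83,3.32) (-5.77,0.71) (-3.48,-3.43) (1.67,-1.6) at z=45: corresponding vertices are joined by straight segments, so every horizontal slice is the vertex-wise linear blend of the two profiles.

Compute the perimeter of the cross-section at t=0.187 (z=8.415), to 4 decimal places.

Cross-section at t=0.187: each vertex is (1-t)·p0[i] + t·p1[i].
  v1: (1-0.187)·(3.59,0.53) + 0.187·(0.91,-0.05) = (3.0888,0.4215)
  v2: (1-0.187)·(0.9,4.75) + 0.187·(-0.83,3.32) = (0.5765,4.4826)
  v3: (1-0.187)·(-2.81,0.75) + 0.187·(-5.77,0.71) = (-3.3635,0.7425)
  v4: (1-0.187)·(-2.27,-3.52) + 0.187·(-3.48,-3.43) = (-2.4963,-3.5032)
  v5: (1-0.187)·(2.39,-0.88) + 0.187·(1.67,-1.6) = (2.2554,-1.0146)
Perimeter = Σ |v_{i+1} − v_i|:
  edge 1→2: √(-2.5123² + 4.0610²) = 4.7754 (running 4.7754)
  edge 2→3: √(-3.9400² + -3.7401²) = 5.4325 (running 10.2078)
  edge 3→4: √(0.8672² + -4.2457²) = 4.3334 (running 14.5412)
  edge 4→5: √(4.7516² + 2.4885²) = 5.3638 (running 19.9050)
  edge 5→1: √(0.8335² + 1.4362²) = 1.6605 (running 21.5655)
Perimeter = 21.5655

Perimeter at t=0.187: 21.5655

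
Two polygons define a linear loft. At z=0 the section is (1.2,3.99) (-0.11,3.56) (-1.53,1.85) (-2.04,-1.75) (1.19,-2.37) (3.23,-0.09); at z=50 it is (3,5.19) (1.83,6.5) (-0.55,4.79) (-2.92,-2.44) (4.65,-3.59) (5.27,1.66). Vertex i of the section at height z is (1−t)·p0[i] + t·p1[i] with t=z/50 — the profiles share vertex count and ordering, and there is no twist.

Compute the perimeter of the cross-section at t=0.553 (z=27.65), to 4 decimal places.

Perimeter at t=0.553: 23.9246

Cross-section at t=0.553: each vertex is (1-t)·p0[i] + t·p1[i].
  v1: (1-0.553)·(1.2,3.99) + 0.553·(3,5.19) = (2.1954,4.6536)
  v2: (1-0.553)·(-0.11,3.56) + 0.553·(1.83,6.5) = (0.9628,5.1858)
  v3: (1-0.553)·(-1.53,1.85) + 0.553·(-0.55,4.79) = (-0.9881,3.4758)
  v4: (1-0.553)·(-2.04,-1.75) + 0.553·(-2.92,-2.44) = (-2.5266,-2.1316)
  v5: (1-0.553)·(1.19,-2.37) + 0.553·(4.65,-3.59) = (3.1034,-3.0447)
  v6: (1-0.553)·(3.23,-0.09) + 0.553·(5.27,1.66) = (4.3581,0.8778)
Perimeter = Σ |v_{i+1} − v_i|:
  edge 1→2: √(-1.2326² + 0.5322²) = 1.3426 (running 1.3426)
  edge 2→3: √(-1.9509² + -1.7100²) = 2.5942 (running 3.9368)
  edge 3→4: √(-1.5386² + -5.6074²) = 5.8146 (running 9.7514)
  edge 4→5: √(5.6300² + -0.9131²) = 5.7036 (running 15.4550)
  edge 5→6: √(1.2547² + 3.9224²) = 4.1182 (running 19.5732)
  edge 6→1: √(-2.1627² + 3.7759²) = 4.3514 (running 23.9246)
Perimeter = 23.9246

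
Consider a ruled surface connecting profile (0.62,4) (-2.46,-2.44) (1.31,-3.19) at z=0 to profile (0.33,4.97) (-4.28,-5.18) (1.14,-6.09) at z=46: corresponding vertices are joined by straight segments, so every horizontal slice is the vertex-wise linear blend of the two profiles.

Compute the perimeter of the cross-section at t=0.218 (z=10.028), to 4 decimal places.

Perimeter at t=0.218: 20.2814

Cross-section at t=0.218: each vertex is (1-t)·p0[i] + t·p1[i].
  v1: (1-0.218)·(0.62,4) + 0.218·(0.33,4.97) = (0.5568,4.2115)
  v2: (1-0.218)·(-2.46,-2.44) + 0.218·(-4.28,-5.18) = (-2.8568,-3.0373)
  v3: (1-0.218)·(1.31,-3.19) + 0.218·(1.14,-6.09) = (1.2729,-3.8222)
Perimeter = Σ |v_{i+1} − v_i|:
  edge 1→2: √(-3.4135² + -7.2488²) = 8.0123 (running 8.0123)
  edge 2→3: √(4.1297² + -0.7849²) = 4.2036 (running 12.2159)
  edge 3→1: √(-0.7162² + 8.0337²) = 8.0655 (running 20.2814)
Perimeter = 20.2814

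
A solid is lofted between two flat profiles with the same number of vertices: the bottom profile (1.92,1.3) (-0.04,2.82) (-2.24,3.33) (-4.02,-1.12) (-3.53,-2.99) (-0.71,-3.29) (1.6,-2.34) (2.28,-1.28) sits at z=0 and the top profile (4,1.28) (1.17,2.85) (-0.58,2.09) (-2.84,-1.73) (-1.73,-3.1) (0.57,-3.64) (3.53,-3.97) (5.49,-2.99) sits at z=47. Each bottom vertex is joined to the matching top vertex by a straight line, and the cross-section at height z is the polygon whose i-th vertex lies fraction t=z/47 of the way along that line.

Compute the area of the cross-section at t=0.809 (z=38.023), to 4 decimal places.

Area at t=0.809: 36.1235

Cross-section at t=0.809: each vertex is (1-t)·p0[i] + t·p1[i].
  v1: (1-0.809)·(1.92,1.3) + 0.809·(4,1.28) = (3.6027,1.2838)
  v2: (1-0.809)·(-0.04,2.82) + 0.809·(1.17,2.85) = (0.9389,2.8443)
  v3: (1-0.809)·(-2.24,3.33) + 0.809·(-0.58,2.09) = (-0.8971,2.3268)
  v4: (1-0.809)·(-4.02,-1.12) + 0.809·(-2.84,-1.73) = (-3.0654,-1.6135)
  v5: (1-0.809)·(-3.53,-2.99) + 0.809·(-1.73,-3.1) = (-2.0738,-3.0790)
  v6: (1-0.809)·(-0.71,-3.29) + 0.809·(0.57,-3.64) = (0.3255,-3.5732)
  v7: (1-0.809)·(1.6,-2.34) + 0.809·(3.53,-3.97) = (3.1614,-3.6587)
  v8: (1-0.809)·(2.28,-1.28) + 0.809·(5.49,-2.99) = (4.8769,-2.6634)
Shoelace sum Σ(x_i·y_{i+1} − x_{i+1}·y_i):
  i=1: 3.6027·2.8443 − 0.9389·1.2838 = +9.0417 (running +9.0417)
  i=2: 0.9389·2.3268 − -0.8971·2.8443 = +4.7361 (running +13.7779)
  i=3: -0.8971·-1.6135 − -3.0654·2.3268 = +8.5800 (running +22.3579)
  i=4: -3.0654·-3.0790 − -2.0738·-1.6135 = +6.0922 (running +28.4501)
  i=5: -2.0738·-3.5732 − 0.3255·-3.0790 = +8.4123 (running +36.8624)
  i=6: 0.3255·-3.6587 − 3.1614·-3.5732 = +10.1051 (running +46.9675)
  i=7: 3.1614·-2.6634 − 4.8769·-3.6587 = +9.4230 (running +56.3905)
  i=8: 4.8769·1.2838 − 3.6027·-2.6634 = +15.8565 (running +72.2470)
Area = |Σ|/2 = |72.2470|/2 = 36.1235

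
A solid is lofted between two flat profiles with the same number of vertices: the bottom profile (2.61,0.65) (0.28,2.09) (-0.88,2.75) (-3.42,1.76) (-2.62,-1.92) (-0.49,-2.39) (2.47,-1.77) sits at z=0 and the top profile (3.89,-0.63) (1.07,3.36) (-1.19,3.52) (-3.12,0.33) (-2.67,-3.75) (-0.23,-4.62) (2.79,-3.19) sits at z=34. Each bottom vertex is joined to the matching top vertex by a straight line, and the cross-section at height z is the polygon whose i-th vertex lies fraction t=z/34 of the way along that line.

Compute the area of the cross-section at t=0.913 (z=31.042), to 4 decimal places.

Area at t=0.913: 38.4617

Cross-section at t=0.913: each vertex is (1-t)·p0[i] + t·p1[i].
  v1: (1-0.913)·(2.61,0.65) + 0.913·(3.89,-0.63) = (3.7786,-0.5186)
  v2: (1-0.913)·(0.28,2.09) + 0.913·(1.07,3.36) = (1.0013,3.2495)
  v3: (1-0.913)·(-0.88,2.75) + 0.913·(-1.19,3.52) = (-1.1630,3.4530)
  v4: (1-0.913)·(-3.42,1.76) + 0.913·(-3.12,0.33) = (-3.1461,0.4544)
  v5: (1-0.913)·(-2.62,-1.92) + 0.913·(-2.67,-3.75) = (-2.6656,-3.5908)
  v6: (1-0.913)·(-0.49,-2.39) + 0.913·(-0.23,-4.62) = (-0.2526,-4.4260)
  v7: (1-0.913)·(2.47,-1.77) + 0.913·(2.79,-3.19) = (2.7622,-3.0665)
Shoelace sum Σ(x_i·y_{i+1} − x_{i+1}·y_i):
  i=1: 3.7786·3.2495 − 1.0013·-0.5186 = +12.7980 (running +12.7980)
  i=2: 1.0013·3.4530 − -1.1630·3.2495 = +7.2367 (running +20.0347)
  i=3: -1.1630·0.4544 − -3.1461·3.4530 = +10.3350 (running +30.3697)
  i=4: -3.1461·-3.5908 − -2.6656·0.4544 = +12.5083 (running +42.8780)
  i=5: -2.6656·-4.4260 − -0.2526·-3.5908 = +10.8910 (running +53.7690)
  i=6: -0.2526·-3.0665 − 2.7622·-4.4260 = +12.9999 (running +66.7690)
  i=7: 2.7622·-0.5186 − 3.7786·-3.0665 = +10.1545 (running +76.9235)
Area = |Σ|/2 = |76.9235|/2 = 38.4617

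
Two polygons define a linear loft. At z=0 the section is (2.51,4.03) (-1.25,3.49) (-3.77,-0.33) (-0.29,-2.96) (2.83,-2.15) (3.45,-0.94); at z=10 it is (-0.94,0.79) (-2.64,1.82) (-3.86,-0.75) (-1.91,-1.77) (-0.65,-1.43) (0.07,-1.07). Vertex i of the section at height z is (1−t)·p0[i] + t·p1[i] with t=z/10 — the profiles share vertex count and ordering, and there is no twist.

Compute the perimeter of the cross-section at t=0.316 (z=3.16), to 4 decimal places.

Perimeter at t=0.316: 18.6669

Cross-section at t=0.316: each vertex is (1-t)·p0[i] + t·p1[i].
  v1: (1-0.316)·(2.51,4.03) + 0.316·(-0.94,0.79) = (1.4198,3.0062)
  v2: (1-0.316)·(-1.25,3.49) + 0.316·(-2.64,1.82) = (-1.6892,2.9623)
  v3: (1-0.316)·(-3.77,-0.33) + 0.316·(-3.86,-0.75) = (-3.7984,-0.4627)
  v4: (1-0.316)·(-0.29,-2.96) + 0.316·(-1.91,-1.77) = (-0.8019,-2.5840)
  v5: (1-0.316)·(2.83,-2.15) + 0.316·(-0.65,-1.43) = (1.7303,-1.9225)
  v6: (1-0.316)·(3.45,-0.94) + 0.316·(0.07,-1.07) = (2.3819,-0.9811)
Perimeter = Σ |v_{i+1} − v_i|:
  edge 1→2: √(-3.1090² + -0.0439²) = 3.1093 (running 3.1093)
  edge 2→3: √(-2.1092² + -3.4250²) = 4.0224 (running 7.1317)
  edge 3→4: √(2.9965² + -2.1212²) = 3.6713 (running 10.8031)
  edge 4→5: √(2.5322² + 0.6615²) = 2.6172 (running 13.4203)
  edge 5→6: √(0.6516² + 0.9414²) = 1.1449 (running 14.5652)
  edge 6→1: √(-0.9621² + 3.9872²) = 4.1017 (running 18.6669)
Perimeter = 18.6669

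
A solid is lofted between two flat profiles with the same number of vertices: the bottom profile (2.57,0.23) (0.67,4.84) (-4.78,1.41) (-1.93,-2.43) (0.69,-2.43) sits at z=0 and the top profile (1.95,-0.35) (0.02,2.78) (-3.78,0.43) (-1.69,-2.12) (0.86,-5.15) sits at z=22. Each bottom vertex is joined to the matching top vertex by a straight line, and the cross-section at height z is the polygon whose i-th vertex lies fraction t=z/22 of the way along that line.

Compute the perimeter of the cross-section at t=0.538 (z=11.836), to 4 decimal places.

Perimeter at t=0.538: 20.7622

Cross-section at t=0.538: each vertex is (1-t)·p0[i] + t·p1[i].
  v1: (1-0.538)·(2.57,0.23) + 0.538·(1.95,-0.35) = (2.2364,-0.0820)
  v2: (1-0.538)·(0.67,4.84) + 0.538·(0.02,2.78) = (0.3203,3.7317)
  v3: (1-0.538)·(-4.78,1.41) + 0.538·(-3.78,0.43) = (-4.2420,0.8828)
  v4: (1-0.538)·(-1.93,-2.43) + 0.538·(-1.69,-2.12) = (-1.8009,-2.2632)
  v5: (1-0.538)·(0.69,-2.43) + 0.538·(0.86,-5.15) = (0.7815,-3.8934)
Perimeter = Σ |v_{i+1} − v_i|:
  edge 1→2: √(-1.9161² + 3.8138²) = 4.2681 (running 4.2681)
  edge 2→3: √(-4.5623² + -2.8490²) = 5.3788 (running 9.6468)
  edge 3→4: √(2.4411² + -3.1460²) = 3.9820 (running 13.6288)
  edge 4→5: √(2.5823² + -1.6301²) = 3.0538 (running 16.6826)
  edge 5→1: √(1.4550² + 3.8113²) = 4.0796 (running 20.7622)
Perimeter = 20.7622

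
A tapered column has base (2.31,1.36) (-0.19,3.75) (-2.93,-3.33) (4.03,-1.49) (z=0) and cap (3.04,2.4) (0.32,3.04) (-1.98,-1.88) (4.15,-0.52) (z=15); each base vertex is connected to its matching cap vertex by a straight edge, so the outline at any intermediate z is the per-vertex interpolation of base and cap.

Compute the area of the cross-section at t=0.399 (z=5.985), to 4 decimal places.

Area at t=0.399: 20.9705

Cross-section at t=0.399: each vertex is (1-t)·p0[i] + t·p1[i].
  v1: (1-0.399)·(2.31,1.36) + 0.399·(3.04,2.4) = (2.6013,1.7750)
  v2: (1-0.399)·(-0.19,3.75) + 0.399·(0.32,3.04) = (0.0135,3.4667)
  v3: (1-0.399)·(-2.93,-3.33) + 0.399·(-1.98,-1.88) = (-2.5510,-2.7514)
  v4: (1-0.399)·(4.03,-1.49) + 0.399·(4.15,-0.52) = (4.0779,-1.1030)
Shoelace sum Σ(x_i·y_{i+1} − x_{i+1}·y_i):
  i=1: 2.6013·3.4667 − 0.0135·1.7750 = +8.9939 (running +8.9939)
  i=2: 0.0135·-2.7514 − -2.5510·3.4667 = +8.8063 (running +17.8002)
  i=3: -2.5510·-1.1030 − 4.0779·-2.7514 = +14.0337 (running +31.8339)
  i=4: 4.0779·1.7750 − 2.6013·-1.1030 = +10.1072 (running +41.9411)
Area = |Σ|/2 = |41.9411|/2 = 20.9705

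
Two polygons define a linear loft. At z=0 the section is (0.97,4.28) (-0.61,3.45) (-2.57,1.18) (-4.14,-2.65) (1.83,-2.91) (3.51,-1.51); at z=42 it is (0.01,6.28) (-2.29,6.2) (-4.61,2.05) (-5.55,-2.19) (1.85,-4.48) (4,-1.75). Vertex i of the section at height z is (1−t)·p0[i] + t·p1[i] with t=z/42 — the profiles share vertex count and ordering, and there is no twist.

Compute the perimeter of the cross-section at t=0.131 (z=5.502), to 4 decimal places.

Perimeter at t=0.131: 24.4001

Cross-section at t=0.131: each vertex is (1-t)·p0[i] + t·p1[i].
  v1: (1-0.131)·(0.97,4.28) + 0.131·(0.01,6.28) = (0.8442,4.5420)
  v2: (1-0.131)·(-0.61,3.45) + 0.131·(-2.29,6.2) = (-0.8301,3.8102)
  v3: (1-0.131)·(-2.57,1.18) + 0.131·(-4.61,2.05) = (-2.8372,1.2940)
  v4: (1-0.131)·(-4.14,-2.65) + 0.131·(-5.55,-2.19) = (-4.3247,-2.5897)
  v5: (1-0.131)·(1.83,-2.91) + 0.131·(1.85,-4.48) = (1.8326,-3.1157)
  v6: (1-0.131)·(3.51,-1.51) + 0.131·(4,-1.75) = (3.5742,-1.5414)
Perimeter = Σ |v_{i+1} − v_i|:
  edge 1→2: √(-1.6743² + -0.7317²) = 1.8272 (running 1.8272)
  edge 2→3: √(-2.0072² + -2.5163²) = 3.2188 (running 5.0460)
  edge 3→4: √(-1.4875² + -3.8837²) = 4.1588 (running 9.2048)
  edge 4→5: √(6.1573² + -0.5259²) = 6.1798 (running 15.3846)
  edge 5→6: √(1.7416² + 1.5742²) = 2.3476 (running 17.7322)
  edge 6→1: √(-2.7299² + 6.0834²) = 6.6679 (running 24.4001)
Perimeter = 24.4001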